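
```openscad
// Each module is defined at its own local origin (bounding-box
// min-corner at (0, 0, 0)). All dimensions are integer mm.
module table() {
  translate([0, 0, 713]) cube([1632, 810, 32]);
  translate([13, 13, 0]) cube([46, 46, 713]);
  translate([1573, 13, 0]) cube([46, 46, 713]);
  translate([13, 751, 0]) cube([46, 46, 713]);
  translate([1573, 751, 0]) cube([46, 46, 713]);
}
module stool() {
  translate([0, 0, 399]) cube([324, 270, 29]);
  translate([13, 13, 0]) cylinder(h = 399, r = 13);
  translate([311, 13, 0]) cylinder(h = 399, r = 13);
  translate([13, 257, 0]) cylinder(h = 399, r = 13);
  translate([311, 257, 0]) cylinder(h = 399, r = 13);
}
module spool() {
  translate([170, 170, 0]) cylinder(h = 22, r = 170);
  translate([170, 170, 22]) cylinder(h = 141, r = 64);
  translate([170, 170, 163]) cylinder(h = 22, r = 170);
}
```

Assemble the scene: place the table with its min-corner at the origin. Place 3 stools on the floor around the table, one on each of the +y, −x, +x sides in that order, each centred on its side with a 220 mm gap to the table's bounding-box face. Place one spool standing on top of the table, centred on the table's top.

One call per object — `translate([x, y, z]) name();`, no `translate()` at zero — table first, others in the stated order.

table();
translate([654, 1030, 0]) stool();
translate([-544, 270, 0]) stool();
translate([1852, 270, 0]) stool();
translate([646, 235, 745]) spool();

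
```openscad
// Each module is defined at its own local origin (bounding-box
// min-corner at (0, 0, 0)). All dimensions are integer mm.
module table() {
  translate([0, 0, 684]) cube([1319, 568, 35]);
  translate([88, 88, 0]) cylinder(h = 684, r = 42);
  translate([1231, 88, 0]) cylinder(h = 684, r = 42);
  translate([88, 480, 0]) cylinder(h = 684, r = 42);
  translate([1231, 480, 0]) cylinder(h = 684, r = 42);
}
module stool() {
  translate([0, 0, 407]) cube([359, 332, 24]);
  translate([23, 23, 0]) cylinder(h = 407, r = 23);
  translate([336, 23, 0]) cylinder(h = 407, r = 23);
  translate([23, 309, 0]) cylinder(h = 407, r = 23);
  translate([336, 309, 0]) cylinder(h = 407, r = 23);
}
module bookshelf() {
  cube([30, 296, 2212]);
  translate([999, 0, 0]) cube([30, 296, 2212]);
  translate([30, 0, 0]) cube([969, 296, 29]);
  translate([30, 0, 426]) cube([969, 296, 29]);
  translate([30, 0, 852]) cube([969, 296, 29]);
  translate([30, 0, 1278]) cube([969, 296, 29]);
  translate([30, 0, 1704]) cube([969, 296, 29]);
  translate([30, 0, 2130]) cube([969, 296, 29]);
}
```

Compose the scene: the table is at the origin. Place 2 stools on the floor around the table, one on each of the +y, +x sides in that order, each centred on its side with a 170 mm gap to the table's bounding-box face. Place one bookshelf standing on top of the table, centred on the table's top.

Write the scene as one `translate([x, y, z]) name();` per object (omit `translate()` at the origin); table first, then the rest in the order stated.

table();
translate([480, 738, 0]) stool();
translate([1489, 118, 0]) stool();
translate([145, 136, 719]) bookshelf();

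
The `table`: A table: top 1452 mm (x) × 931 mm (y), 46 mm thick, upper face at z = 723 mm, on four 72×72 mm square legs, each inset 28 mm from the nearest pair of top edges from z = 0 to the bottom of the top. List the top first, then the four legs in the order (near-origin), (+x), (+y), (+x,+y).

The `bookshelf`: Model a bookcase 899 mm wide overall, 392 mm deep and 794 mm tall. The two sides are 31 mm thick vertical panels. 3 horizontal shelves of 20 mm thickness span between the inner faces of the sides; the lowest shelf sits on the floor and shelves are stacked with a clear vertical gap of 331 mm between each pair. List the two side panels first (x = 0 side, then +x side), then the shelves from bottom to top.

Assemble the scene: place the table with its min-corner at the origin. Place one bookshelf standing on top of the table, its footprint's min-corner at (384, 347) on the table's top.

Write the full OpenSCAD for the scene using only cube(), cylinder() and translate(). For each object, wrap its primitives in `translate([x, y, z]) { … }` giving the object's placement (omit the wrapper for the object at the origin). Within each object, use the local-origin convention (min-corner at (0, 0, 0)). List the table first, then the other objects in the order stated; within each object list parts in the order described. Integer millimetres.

translate([0, 0, 677]) cube([1452, 931, 46]);
translate([28, 28, 0]) cube([72, 72, 677]);
translate([1352, 28, 0]) cube([72, 72, 677]);
translate([28, 831, 0]) cube([72, 72, 677]);
translate([1352, 831, 0]) cube([72, 72, 677]);
translate([384, 347, 723]) {
  cube([31, 392, 794]);
  translate([868, 0, 0]) cube([31, 392, 794]);
  translate([31, 0, 0]) cube([837, 392, 20]);
  translate([31, 0, 351]) cube([837, 392, 20]);
  translate([31, 0, 702]) cube([837, 392, 20]);
}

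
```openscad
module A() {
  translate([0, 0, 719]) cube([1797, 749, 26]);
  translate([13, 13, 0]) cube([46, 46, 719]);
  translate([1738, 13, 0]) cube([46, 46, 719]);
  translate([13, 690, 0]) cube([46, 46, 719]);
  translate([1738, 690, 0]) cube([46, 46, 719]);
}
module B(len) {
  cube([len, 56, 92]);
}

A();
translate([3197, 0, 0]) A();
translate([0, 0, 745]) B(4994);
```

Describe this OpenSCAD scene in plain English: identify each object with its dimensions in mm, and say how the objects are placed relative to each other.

A is a table: top 1797 mm (x) × 749 mm (y), 26 mm thick, upper face at z = 745 mm, on four 46×46 mm square legs, each inset 13 mm from the nearest pair of top edges, running from z = 0 to the bottom of the top.

B is a rectangular beam 4994 mm long (x), 56 mm deep (y), 92 mm thick (z).

The beam spans the tops of two tables placed 1400 mm apart, resting at z = 745 mm.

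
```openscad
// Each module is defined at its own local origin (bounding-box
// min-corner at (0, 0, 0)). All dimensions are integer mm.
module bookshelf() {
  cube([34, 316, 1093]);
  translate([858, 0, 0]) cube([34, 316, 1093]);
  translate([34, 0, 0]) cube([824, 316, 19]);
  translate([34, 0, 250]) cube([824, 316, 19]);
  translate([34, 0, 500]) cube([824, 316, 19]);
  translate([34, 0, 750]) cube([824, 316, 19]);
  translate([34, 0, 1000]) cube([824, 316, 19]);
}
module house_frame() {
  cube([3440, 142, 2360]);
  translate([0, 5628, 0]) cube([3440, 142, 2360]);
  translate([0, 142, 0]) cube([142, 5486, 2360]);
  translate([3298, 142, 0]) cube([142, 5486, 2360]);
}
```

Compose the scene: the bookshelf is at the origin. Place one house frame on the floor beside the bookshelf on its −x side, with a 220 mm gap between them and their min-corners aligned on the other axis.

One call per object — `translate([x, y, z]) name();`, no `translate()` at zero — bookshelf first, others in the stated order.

bookshelf();
translate([-3660, 0, 0]) house_frame();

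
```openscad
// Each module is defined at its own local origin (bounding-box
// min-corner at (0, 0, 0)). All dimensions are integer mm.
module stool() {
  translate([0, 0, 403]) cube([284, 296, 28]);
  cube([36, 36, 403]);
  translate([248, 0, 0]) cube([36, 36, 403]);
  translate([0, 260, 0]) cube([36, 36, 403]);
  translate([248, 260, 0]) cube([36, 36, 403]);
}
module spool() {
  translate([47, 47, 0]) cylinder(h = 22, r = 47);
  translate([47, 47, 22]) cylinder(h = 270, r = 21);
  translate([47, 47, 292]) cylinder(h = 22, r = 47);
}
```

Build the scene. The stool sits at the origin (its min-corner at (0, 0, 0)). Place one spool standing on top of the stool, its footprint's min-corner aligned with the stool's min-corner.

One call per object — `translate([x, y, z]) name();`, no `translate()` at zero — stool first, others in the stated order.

stool();
translate([0, 0, 431]) spool();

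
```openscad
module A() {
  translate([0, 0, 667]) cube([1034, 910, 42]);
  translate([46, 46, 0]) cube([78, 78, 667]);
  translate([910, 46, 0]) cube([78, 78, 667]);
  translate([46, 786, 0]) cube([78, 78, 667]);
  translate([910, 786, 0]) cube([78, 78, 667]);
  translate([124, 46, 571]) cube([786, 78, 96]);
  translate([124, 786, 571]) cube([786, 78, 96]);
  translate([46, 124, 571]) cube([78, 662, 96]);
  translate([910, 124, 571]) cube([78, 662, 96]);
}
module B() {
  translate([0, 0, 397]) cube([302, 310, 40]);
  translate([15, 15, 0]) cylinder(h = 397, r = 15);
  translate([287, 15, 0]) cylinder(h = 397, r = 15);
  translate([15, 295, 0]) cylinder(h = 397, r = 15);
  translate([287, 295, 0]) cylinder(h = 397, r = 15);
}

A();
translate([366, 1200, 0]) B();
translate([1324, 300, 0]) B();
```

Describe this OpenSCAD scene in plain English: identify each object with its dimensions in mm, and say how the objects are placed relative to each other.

A is a table: top 1034 mm (x) × 910 mm (y), 42 mm thick, upper face at z = 709 mm, on four 78×78 mm square legs, each inset 46 mm from the nearest pair of top edges, running from z = 0 to the bottom of the top. Four apron rails, 78 mm thick and 96 mm tall, run between adjacent legs with their top edges flush with the underside of the top and their outer faces flush with the legs' outer faces.

B is a simple wooden stool: a rectangular seat 302 mm (x) by 310 mm (y), 40 mm thick, top face at z = 437 mm, on four round legs, each 30 mm in diameter. The legs rest on z = 0, each leg's axis is inset half a diameter from the nearest pair of seat edges (so the leg's bounding box is flush with the corner).

Two stools sit around the table at the +y, +x sides.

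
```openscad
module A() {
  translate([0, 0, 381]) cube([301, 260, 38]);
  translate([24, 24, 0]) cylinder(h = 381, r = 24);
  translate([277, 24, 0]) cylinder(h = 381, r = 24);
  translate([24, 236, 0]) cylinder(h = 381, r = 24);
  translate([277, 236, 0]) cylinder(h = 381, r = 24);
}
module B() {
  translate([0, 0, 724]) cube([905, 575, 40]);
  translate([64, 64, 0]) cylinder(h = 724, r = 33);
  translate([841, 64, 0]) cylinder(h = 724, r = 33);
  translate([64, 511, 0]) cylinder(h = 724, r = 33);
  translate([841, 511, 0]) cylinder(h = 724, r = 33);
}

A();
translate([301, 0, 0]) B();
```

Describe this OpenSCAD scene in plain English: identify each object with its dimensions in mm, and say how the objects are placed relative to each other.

A is a four-legged stool. The seat is 301×260 mm, 38 mm thick, top at z = 419 mm. It stands on four round legs, each 48 mm in diameter, from z = 0 to the seat underside, each leg's axis is inset half a diameter from the nearest pair of seat edges (so the leg's bounding box is flush with the corner).

B is a table: top 905 mm (x) × 575 mm (y), 40 mm thick, upper face at z = 764 mm, on four round legs of 66 mm diameter, each leg's bounding box inset 31 mm from the nearest pair of top edges, running from z = 0 to the bottom of the top.

The table is against the stool's +x side, with their −y faces flush.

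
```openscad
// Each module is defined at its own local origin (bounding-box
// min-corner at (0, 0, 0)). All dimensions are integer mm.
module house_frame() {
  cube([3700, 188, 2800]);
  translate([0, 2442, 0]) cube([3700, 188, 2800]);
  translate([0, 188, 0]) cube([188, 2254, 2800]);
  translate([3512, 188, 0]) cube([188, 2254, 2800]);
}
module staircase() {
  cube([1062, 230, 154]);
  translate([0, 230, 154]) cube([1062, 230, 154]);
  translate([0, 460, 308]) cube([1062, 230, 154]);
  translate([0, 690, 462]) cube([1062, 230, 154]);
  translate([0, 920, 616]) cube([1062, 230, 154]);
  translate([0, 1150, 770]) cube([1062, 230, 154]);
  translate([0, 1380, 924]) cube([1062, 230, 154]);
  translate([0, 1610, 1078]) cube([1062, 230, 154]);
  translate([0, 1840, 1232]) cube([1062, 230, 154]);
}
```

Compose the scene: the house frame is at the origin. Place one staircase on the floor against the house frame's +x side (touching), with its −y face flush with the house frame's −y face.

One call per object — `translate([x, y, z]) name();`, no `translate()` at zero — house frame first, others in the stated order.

house_frame();
translate([3700, 0, 0]) staircase();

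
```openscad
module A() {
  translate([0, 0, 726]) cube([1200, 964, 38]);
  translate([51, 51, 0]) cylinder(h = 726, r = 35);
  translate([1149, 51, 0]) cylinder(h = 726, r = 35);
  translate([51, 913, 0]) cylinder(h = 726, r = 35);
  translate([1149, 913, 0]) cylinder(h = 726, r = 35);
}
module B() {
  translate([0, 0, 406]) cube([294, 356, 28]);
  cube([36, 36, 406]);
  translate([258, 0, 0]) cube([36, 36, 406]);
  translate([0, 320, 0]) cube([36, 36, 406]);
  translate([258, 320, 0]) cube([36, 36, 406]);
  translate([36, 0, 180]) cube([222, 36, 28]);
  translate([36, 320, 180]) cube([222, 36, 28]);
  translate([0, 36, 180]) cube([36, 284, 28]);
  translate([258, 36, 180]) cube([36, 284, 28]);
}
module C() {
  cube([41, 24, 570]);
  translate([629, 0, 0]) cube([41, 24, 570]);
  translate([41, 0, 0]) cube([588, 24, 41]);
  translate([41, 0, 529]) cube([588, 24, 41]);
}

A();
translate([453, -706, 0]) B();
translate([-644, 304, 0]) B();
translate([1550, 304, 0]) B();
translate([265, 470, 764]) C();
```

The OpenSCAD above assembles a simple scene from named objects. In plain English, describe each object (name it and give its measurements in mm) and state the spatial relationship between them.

A is a rectangular dining table. The top is 1200×964×38 mm with its upper surface at z = 764 mm. It stands on four round legs of 70 mm diameter, each leg's bounding box inset 16 mm from the nearest pair of top edges, running from the floor to the underside of the top.

B is a simple wooden stool: a rectangular seat 294 mm (x) by 356 mm (y), 28 mm thick, top face at z = 434 mm, on four square legs, each 36×36 mm in cross-section. The legs rest on z = 0, each flush with a corner of the seat. Four stretchers, 36 mm wide and 28 mm tall, connect adjacent legs with their undersides at z = 180 mm, each running between the inner faces of the legs it joins and aligned with the legs' outer faces on the other axis.

C is a rectangular picture frame lying in the x–z plane (depth along y). The opening is 588 mm wide (x) by 488 mm tall (z), surrounded by a border 41 mm wide on all four sides. The frame is 24 mm deep and is made of two full-height vertical stiles with two horizontal rails fitted between them.

Three stools sit around the table at the −y, −x, +x sides. The picture frame is on top of the table, centred.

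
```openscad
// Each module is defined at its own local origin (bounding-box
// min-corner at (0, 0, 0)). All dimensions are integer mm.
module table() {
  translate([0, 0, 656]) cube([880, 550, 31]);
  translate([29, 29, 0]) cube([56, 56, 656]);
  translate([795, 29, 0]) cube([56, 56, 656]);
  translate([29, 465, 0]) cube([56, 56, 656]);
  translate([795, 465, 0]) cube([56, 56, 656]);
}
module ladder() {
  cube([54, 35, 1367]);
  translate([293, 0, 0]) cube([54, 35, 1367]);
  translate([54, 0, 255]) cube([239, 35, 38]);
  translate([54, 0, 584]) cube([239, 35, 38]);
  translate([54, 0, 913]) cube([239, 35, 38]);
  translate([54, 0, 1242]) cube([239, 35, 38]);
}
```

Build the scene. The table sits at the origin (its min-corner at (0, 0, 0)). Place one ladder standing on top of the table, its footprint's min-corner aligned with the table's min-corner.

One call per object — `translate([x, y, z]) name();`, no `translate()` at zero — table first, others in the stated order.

table();
translate([0, 0, 687]) ladder();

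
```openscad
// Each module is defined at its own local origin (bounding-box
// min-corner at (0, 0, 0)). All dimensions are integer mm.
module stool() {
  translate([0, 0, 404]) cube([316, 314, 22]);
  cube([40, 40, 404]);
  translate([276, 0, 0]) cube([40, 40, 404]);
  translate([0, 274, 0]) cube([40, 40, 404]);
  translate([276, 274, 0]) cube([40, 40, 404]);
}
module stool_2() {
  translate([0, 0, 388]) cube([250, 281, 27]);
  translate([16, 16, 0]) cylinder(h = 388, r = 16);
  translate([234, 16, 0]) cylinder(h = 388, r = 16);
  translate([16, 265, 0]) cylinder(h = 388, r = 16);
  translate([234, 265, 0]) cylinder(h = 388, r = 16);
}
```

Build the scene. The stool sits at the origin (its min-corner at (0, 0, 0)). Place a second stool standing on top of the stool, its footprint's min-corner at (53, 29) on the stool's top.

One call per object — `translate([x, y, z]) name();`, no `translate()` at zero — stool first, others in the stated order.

stool();
translate([53, 29, 426]) stool_2();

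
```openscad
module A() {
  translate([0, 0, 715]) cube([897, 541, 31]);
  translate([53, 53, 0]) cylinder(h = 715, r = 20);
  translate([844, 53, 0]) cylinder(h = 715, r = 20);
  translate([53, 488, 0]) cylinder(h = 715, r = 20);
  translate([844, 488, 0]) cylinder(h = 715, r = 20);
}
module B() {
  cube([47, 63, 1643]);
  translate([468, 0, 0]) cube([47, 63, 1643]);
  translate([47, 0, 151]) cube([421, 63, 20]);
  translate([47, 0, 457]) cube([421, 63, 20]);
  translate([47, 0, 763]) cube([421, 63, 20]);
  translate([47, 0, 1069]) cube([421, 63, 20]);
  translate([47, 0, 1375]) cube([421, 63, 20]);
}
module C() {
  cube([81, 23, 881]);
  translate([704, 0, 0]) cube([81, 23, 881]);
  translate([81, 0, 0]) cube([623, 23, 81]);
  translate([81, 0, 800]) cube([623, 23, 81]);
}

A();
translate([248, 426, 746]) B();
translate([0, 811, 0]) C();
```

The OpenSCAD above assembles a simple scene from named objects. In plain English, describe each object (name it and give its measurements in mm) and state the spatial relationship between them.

A is a table: top 897 mm (x) × 541 mm (y), 31 mm thick, upper face at z = 746 mm, on four round legs of 40 mm diameter, each leg's bounding box inset 33 mm from the nearest pair of top edges, running from z = 0 to the bottom of the top.

B is a straight ladder. Two 47×63 mm vertical rails, 1643 mm tall, stand 515 mm apart (outside-to-outside) with their front faces coplanar on the −y side. 5 rungs, each 63 mm deep and 20 mm tall, span between the inner faces of the rails, front faces flush with the rails. The lowest rung's underside is at z = 151 mm and rungs are spaced 306 mm apart (underside to underside).

C is a picture frame with a 623×719 mm rectangular opening (x by z) and a uniform 81 mm border on every side. Frame depth is 23 mm along y. It is built from two vertical stiles running the full outside height and two horizontal rails spanning the gap between the stiles.

The ladder is on top of the table. The picture frame is on the floor beside the table on its +y side.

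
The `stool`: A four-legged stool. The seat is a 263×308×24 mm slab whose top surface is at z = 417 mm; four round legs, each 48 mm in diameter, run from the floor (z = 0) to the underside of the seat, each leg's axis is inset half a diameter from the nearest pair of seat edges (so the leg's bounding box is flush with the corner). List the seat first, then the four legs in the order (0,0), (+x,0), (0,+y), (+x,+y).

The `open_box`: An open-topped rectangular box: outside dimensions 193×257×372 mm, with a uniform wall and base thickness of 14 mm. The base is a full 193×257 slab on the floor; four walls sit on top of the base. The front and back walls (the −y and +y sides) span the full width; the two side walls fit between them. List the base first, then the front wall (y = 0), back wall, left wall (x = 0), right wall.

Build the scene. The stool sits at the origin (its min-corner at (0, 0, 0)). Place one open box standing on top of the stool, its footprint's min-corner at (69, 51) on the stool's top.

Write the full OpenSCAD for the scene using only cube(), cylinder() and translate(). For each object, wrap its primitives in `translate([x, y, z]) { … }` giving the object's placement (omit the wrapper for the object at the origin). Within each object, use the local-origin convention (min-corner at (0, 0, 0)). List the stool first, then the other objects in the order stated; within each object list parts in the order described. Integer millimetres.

translate([0, 0, 393]) cube([263, 308, 24]);
translate([24, 24, 0]) cylinder(h = 393, r = 24);
translate([239, 24, 0]) cylinder(h = 393, r = 24);
translate([24, 284, 0]) cylinder(h = 393, r = 24);
translate([239, 284, 0]) cylinder(h = 393, r = 24);
translate([69, 51, 417]) {
  cube([193, 257, 14]);
  translate([0, 0, 14]) cube([193, 14, 358]);
  translate([0, 243, 14]) cube([193, 14, 358]);
  translate([0, 14, 14]) cube([14, 229, 358]);
  translate([179, 14, 14]) cube([14, 229, 358]);
}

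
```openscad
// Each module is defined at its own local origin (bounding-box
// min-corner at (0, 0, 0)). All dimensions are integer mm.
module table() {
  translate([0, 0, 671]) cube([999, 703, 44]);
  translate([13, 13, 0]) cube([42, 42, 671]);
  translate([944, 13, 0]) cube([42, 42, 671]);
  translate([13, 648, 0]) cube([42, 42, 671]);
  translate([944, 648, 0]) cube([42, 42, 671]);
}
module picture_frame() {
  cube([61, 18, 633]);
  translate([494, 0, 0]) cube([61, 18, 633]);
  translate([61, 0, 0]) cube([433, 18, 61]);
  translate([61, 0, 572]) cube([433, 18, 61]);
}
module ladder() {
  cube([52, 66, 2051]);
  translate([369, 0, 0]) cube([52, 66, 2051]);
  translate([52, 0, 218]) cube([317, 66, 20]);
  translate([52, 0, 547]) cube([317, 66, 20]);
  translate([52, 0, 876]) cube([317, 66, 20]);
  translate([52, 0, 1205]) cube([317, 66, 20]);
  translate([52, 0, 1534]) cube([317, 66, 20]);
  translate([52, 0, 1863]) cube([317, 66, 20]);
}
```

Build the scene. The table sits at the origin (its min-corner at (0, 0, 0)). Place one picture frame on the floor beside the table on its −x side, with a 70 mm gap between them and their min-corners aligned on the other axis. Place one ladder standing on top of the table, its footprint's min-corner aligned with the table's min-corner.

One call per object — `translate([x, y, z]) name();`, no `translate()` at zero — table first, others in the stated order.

table();
translate([-625, 0, 0]) picture_frame();
translate([0, 0, 715]) ladder();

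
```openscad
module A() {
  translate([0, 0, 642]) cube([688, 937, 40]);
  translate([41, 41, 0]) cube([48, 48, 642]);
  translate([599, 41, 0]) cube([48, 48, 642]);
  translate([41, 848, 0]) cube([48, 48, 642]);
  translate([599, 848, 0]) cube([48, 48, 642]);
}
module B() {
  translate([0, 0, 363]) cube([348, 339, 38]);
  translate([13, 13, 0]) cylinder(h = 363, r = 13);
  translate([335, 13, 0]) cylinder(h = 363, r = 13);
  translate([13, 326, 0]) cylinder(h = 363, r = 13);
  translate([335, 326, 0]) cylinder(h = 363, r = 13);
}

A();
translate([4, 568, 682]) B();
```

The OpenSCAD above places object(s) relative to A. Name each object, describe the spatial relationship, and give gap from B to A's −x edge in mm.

A is a table. B is a stool. The stool is on top of the table. The gap from the stool to the table's −x edge is 4 mm.

The stool's min-x is at 4; the table's min-x is 0; gap = 4 mm.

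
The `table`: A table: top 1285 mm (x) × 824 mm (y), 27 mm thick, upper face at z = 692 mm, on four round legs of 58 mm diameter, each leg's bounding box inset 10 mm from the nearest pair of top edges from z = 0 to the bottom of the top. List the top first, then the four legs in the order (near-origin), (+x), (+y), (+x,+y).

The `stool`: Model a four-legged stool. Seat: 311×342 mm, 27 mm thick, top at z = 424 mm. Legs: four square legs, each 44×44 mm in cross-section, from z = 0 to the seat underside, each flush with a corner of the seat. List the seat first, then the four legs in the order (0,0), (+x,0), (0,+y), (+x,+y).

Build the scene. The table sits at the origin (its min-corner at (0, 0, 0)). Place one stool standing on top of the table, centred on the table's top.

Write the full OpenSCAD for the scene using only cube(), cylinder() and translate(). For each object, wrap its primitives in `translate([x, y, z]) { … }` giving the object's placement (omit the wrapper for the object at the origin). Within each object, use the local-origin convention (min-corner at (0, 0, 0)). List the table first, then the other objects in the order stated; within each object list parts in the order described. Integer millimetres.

translate([0, 0, 665]) cube([1285, 824, 27]);
translate([39, 39, 0]) cylinder(h = 665, r = 29);
translate([1246, 39, 0]) cylinder(h = 665, r = 29);
translate([39, 785, 0]) cylinder(h = 665, r = 29);
translate([1246, 785, 0]) cylinder(h = 665, r = 29);
translate([487, 241, 692]) {
  translate([0, 0, 397]) cube([311, 342, 27]);
  cube([44, 44, 397]);
  translate([267, 0, 0]) cube([44, 44, 397]);
  translate([0, 298, 0]) cube([44, 44, 397]);
  translate([267, 298, 0]) cube([44, 44, 397]);
}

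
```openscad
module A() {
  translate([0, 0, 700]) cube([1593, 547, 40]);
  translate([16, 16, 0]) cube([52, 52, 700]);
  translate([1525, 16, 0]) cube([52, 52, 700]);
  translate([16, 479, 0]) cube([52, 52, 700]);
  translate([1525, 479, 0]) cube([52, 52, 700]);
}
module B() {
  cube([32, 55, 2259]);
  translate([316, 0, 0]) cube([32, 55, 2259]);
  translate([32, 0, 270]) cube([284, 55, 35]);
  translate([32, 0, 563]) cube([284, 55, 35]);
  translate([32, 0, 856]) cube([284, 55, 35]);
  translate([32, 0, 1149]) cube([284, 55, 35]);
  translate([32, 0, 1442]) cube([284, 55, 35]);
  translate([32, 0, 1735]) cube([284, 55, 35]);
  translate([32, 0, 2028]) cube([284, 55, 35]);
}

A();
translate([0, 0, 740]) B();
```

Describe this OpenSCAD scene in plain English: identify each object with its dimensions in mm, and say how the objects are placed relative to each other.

A is a rectangular dining table. The top is 1593×547×40 mm with its upper surface at z = 740 mm. It stands on four 52×52 mm square legs, each inset 16 mm from the nearest pair of top edges, running from the floor to the underside of the top.

B is a straight ladder. Two 32×55 mm vertical rails, 2259 mm tall, stand 348 mm apart (outside-to-outside) with their front faces coplanar on the −y side. 7 rungs, each 55 mm deep and 35 mm tall, span between the inner faces of the rails, front faces flush with the rails. The lowest rung's underside is at z = 270 mm and rungs are spaced 293 mm apart (underside to underside).

The ladder is on top of the table.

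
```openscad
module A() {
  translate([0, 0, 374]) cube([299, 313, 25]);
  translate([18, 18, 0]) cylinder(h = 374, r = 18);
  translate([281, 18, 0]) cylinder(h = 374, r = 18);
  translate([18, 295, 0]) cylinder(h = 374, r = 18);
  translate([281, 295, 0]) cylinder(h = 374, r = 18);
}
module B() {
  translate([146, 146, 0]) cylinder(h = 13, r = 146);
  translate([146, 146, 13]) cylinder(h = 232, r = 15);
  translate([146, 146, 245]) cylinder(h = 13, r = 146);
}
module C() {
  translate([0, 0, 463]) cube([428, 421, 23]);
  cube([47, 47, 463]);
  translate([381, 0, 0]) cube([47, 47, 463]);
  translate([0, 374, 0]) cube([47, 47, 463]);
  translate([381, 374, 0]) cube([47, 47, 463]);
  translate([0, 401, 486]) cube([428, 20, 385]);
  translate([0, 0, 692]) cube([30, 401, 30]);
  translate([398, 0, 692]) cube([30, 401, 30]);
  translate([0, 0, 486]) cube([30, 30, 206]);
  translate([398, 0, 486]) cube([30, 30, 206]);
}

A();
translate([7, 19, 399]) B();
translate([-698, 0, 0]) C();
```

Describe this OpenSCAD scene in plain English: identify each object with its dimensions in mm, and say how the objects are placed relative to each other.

A is a four-legged stool. The seat is 299×313 mm, 25 mm thick, top at z = 399 mm. It stands on four round legs, each 36 mm in diameter, from z = 0 to the seat underside, each leg's axis is inset half a diameter from the nearest pair of seat edges (so the leg's bounding box is flush with the corner).

B is a spool: two coaxial disc flanges of radius 146 mm and thickness 13 mm, joined by a core cylinder of radius 15 mm and height 232 mm. The lower flange rests on z = 0 and the three cylinders share a vertical axis.

C is a chair: 428×421 mm seat, 23 mm thick, top at z = 486 mm, on four 47 mm square corner legs flush with the seat edges. A 20 mm thick backrest slab spans the full seat width, extending 385 mm above the seat top, its back face flush with the seat's +y edge. Two armrests of 30×30 mm section run along each side from the seat's front edge to the front of the backrest, top faces 236 mm above the seat top and outer faces flush with the seat's x-edges; a 30×30 mm post under the front of each armrest stands on the seat at the front corner.

The spool is on top of the stool. The chair is on the floor beside the stool on its −x side.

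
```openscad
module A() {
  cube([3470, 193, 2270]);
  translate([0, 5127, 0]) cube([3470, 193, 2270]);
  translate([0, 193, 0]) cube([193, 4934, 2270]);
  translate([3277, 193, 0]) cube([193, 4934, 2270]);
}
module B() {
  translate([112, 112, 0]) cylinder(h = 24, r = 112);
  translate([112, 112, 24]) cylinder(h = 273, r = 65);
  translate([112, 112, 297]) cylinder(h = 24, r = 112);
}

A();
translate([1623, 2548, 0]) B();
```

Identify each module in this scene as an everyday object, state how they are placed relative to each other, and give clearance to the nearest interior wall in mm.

A is a house frame. B is a spool. The spool sits inside the house frame, centred. The clearance to the nearest interior wall is 1430 mm.

Clearances: x = 1430, y = 2355; minimum 1430 mm.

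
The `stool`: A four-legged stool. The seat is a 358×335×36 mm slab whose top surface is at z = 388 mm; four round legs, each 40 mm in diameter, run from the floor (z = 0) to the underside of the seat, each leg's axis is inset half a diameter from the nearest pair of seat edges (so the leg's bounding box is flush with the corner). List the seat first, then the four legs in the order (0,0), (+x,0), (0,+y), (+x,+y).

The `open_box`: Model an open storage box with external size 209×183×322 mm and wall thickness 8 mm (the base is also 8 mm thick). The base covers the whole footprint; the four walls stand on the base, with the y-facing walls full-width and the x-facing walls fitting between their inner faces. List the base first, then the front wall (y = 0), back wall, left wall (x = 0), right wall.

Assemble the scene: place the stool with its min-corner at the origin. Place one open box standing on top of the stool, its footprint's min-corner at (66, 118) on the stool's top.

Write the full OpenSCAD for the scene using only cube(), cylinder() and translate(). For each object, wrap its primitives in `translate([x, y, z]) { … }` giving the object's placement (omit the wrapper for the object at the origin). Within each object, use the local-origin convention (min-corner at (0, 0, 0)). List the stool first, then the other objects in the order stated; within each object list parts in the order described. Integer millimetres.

translate([0, 0, 352]) cube([358, 335, 36]);
translate([20, 20, 0]) cylinder(h = 352, r = 20);
translate([338, 20, 0]) cylinder(h = 352, r = 20);
translate([20, 315, 0]) cylinder(h = 352, r = 20);
translate([338, 315, 0]) cylinder(h = 352, r = 20);
translate([66, 118, 388]) {
  cube([209, 183, 8]);
  translate([0, 0, 8]) cube([209, 8, 314]);
  translate([0, 175, 8]) cube([209, 8, 314]);
  translate([0, 8, 8]) cube([8, 167, 314]);
  translate([201, 8, 8]) cube([8, 167, 314]);
}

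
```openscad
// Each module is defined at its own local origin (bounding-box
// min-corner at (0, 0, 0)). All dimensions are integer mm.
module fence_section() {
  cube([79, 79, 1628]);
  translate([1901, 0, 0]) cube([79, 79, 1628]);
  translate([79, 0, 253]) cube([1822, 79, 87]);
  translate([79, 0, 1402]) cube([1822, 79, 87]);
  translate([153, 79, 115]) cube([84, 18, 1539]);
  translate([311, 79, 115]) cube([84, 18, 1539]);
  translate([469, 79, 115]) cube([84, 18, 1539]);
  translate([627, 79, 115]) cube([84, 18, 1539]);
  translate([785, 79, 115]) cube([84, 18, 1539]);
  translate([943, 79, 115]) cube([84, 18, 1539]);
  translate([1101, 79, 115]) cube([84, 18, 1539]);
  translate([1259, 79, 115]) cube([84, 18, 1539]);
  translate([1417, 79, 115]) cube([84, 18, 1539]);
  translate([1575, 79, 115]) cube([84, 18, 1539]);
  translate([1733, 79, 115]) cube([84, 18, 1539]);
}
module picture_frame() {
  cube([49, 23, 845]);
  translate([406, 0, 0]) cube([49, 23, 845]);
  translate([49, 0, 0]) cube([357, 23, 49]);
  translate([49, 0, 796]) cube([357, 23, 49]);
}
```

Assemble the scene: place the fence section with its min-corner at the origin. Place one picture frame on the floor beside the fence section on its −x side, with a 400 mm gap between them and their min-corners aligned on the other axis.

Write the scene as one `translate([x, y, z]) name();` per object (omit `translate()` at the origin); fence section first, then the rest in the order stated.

fence_section();
translate([-855, 0, 0]) picture_frame();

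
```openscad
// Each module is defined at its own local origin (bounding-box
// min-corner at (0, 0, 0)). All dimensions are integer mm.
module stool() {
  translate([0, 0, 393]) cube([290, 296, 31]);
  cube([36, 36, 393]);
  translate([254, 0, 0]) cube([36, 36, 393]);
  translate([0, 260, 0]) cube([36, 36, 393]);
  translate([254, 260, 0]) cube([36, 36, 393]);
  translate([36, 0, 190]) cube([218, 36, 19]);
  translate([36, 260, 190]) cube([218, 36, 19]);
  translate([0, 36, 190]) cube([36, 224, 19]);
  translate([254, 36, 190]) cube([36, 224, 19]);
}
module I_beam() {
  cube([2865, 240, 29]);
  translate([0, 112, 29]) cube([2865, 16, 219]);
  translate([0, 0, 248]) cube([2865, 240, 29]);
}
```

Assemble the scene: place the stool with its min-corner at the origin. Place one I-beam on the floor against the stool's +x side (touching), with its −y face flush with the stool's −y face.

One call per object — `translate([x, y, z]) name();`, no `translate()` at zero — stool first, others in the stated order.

stool();
translate([290, 0, 0]) I_beam();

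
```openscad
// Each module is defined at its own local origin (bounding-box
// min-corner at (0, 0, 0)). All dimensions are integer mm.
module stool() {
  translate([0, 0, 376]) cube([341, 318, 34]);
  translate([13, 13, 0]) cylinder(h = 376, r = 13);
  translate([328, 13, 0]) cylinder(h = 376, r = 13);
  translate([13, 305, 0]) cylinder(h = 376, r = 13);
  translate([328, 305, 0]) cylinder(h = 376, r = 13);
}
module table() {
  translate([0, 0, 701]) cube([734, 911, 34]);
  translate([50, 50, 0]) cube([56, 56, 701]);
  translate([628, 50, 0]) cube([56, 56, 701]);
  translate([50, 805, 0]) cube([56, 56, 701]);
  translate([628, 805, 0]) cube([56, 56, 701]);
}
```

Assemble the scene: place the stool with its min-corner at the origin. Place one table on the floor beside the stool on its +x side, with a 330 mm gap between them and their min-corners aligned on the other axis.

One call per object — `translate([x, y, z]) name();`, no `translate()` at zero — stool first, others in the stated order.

stool();
translate([671, 0, 0]) table();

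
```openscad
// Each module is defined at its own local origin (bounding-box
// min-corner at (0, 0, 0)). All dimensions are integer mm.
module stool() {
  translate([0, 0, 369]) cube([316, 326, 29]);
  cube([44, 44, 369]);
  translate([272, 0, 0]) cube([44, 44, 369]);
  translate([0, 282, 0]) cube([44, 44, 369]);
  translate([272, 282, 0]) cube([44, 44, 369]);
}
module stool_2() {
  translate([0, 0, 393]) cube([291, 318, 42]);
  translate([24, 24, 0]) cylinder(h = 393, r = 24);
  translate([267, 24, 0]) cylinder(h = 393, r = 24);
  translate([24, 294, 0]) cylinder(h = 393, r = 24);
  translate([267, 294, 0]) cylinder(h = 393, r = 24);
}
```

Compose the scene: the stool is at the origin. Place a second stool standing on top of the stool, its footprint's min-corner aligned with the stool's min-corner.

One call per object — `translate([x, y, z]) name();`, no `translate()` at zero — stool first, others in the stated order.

stool();
translate([0, 0, 398]) stool_2();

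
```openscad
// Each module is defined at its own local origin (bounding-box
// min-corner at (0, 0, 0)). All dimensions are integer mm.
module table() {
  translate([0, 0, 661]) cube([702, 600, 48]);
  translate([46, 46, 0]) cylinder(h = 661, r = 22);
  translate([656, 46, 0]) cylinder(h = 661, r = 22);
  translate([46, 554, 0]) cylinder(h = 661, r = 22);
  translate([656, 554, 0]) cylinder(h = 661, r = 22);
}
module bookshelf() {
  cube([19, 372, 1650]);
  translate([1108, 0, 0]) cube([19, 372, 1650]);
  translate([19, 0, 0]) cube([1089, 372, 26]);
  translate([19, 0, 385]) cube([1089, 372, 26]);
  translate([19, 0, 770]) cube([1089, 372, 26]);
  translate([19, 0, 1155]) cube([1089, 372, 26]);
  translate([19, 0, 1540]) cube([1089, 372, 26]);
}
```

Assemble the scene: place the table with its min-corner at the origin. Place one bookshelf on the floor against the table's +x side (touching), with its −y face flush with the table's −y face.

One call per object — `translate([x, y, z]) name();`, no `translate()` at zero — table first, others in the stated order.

table();
translate([702, 0, 0]) bookshelf();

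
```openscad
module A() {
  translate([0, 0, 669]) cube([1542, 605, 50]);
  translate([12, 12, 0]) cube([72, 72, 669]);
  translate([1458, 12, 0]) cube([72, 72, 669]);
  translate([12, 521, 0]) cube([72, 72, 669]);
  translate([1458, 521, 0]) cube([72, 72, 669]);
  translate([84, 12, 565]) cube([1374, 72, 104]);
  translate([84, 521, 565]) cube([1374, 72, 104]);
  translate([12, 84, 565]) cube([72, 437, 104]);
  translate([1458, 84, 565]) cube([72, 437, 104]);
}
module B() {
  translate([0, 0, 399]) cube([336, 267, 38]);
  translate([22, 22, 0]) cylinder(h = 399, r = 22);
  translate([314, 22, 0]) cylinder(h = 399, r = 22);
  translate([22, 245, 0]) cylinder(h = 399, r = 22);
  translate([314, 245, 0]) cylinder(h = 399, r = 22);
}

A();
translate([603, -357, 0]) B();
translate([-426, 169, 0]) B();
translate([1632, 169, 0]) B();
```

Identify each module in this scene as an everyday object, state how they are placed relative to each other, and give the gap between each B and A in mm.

Each stool's nearest face is 90 mm from the table's bounding box.

A is a table. B is a stool. Three stools sit around the table at the −y, −x, +x sides. The gap between each stool and the table is 90 mm.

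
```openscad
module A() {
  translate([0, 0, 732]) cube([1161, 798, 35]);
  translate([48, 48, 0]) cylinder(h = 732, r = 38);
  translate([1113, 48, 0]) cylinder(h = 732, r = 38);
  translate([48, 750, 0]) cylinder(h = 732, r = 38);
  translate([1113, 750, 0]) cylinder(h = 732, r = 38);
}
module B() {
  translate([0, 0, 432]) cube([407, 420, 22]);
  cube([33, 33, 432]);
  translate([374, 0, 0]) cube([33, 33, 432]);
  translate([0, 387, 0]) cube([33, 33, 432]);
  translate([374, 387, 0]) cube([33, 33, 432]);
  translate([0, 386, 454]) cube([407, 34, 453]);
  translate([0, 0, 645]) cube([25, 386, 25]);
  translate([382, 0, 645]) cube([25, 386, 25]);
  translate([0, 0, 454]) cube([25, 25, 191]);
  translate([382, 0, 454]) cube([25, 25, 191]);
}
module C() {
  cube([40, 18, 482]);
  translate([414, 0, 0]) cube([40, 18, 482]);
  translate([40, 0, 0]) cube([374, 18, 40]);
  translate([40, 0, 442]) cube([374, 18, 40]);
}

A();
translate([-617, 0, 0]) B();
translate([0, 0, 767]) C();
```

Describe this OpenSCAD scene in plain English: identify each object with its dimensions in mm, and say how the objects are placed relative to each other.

A is a table: top 1161 mm (x) × 798 mm (y), 35 mm thick, upper face at z = 767 mm, on four round legs of 76 mm diameter, each leg's bounding box inset 10 mm from the nearest pair of top edges, running from z = 0 to the bottom of the top.

B is a chair. The seat is a 407×420×22 mm slab with its top at z = 454 mm, on four 33×33 mm corner legs (flush with the seat edges, standing on z = 0). A flat backrest 34 mm thick, 453 mm tall, spans the full seat width and rises from the seat top along its +y edge, rear face flush with the rear of the seat. Two armrests of 25×25 mm section run along each side from the seat's front edge to the front of the backrest, top faces 216 mm above the seat top and outer faces flush with the seat's x-edges; a 25×25 mm post under the front of each armrest stands on the seat at the front corner.

C is a picture frame with a 374×402 mm rectangular opening (x by z) and a uniform 40 mm border on every side. Frame depth is 18 mm along y. It is built from two vertical stiles running the full outside height and two horizontal rails spanning the gap between the stiles.

The chair is on the floor beside the table on its −x side. The picture frame is on top of the table.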